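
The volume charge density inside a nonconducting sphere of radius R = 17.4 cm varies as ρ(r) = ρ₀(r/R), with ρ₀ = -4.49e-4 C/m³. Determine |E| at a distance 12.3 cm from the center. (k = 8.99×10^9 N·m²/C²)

Use a concentric Gaussian sphere at r = 12.3 cm (r < R).
Q_enc = ∫₀^r ρ(r')·4πr'² dr' = (4πρ₀/R) ∫₀^r r'^3 dr' = 4πρ₀ r^4/(4·R) = -1.856×10^-6 C.
Gauss's law: E·4πr² = Q_enc/ε₀.
E = k|Q_enc|/r² = (8.99×10^9)(1.856e-6)/(0.123)² = 1.10×10^6 N/C.

|E| = 1.10e6 N/C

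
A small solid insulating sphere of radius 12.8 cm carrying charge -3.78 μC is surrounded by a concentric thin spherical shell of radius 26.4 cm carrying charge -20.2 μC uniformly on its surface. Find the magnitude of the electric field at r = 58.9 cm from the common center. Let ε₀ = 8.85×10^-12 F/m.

Symmetry ⇒ E = E(r) r̂. Gaussian sphere of radius r = 58.9 cm (r > 26.4 cm, enclosing both).
Q_enc = (-3.78 μC) + (-20.2 μC) = -2.398×10^-5 C.
Since E is radial and uniform over the Gaussian sphere, Φ = E·4πr² = Q_enc/ε₀.
E = |Q_enc|/(4πε₀r²) = (2.398e-5)/(4π·8.85×10^-12·(0.589)²) = 6.22e5 N/C.

E = 6.22e5 V/m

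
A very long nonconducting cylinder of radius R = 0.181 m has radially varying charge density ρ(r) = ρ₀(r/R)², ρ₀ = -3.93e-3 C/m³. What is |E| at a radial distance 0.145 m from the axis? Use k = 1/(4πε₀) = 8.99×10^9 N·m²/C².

Choose a coaxial cylinder of radius r = 0.145 m (arbitrary length L) as the Gaussian surface (r < R).
Integrating ρ over the cross-section to radius r: λ_enc = (2πρ₀/R²) ∫₀^r r'^3 dr' = 2πρ₀ r^4/(4·R²) = -8.33e-5 C/m.
Applying ∮E·dA = Q_enc/ε₀ with the end caps contributing no flux:
E = 2k|λ_enc|/r = 2(8.99×10^9)(8.33e-5)/(0.145) = 1.03×10^7 N/C.

1.03×10^7 V/m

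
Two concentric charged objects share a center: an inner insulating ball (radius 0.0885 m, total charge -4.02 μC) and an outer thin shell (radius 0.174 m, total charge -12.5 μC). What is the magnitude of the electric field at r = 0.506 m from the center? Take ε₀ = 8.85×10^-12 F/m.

E = 5.80×10^5 N/C

By spherical symmetry E is radial; choose a Gaussian sphere of radius r = 0.506 m (r > 0.174 m, enclosing both).
Q_enc = (-4.02 μC) + (-12.5 μC) = -1.652×10^-5 C.
Since E is radial and uniform over the Gaussian sphere, Φ = E·4πr² = Q_enc/ε₀.
E = |Q_enc|/(4πε₀r²) = (1.652e-5)/(4π·8.85×10^-12·(0.506)²) = 5.80×10^5 N/C.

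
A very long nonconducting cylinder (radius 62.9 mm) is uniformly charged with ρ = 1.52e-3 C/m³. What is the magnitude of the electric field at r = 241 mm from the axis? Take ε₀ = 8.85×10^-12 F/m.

By cylindrical symmetry E is radial; use a coaxial Gaussian cylinder of radius 241 mm and length L (r > 62.9 mm, full cross-section enclosed).
λ_enc = ρ·πR² = (1.52e-3)π(0.0629)² = 1.889e-5 C/m.
Gauss's law: E·2πrL = λ_enc L/ε₀.
E = |λ_enc|/(2πε₀r) = (1.889×10^-5)/(2π·8.85×10^-12·0.241) = 1.41×10^6 N/C.

1.41e6 V/m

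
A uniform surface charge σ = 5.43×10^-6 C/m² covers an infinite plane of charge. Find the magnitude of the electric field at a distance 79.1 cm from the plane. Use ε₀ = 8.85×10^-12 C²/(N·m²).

By planar symmetry E is perpendicular to the sheet and uniform; use a Gaussian pillbox with flat faces of area A on each side of the sheet.
Only the two end caps contribute flux: Φ = 2EA. With Q_enc = σA, Gauss's law gives E = |σ|/(2ε₀).
E = |σ|/(2ε₀) = (5.43×10^-6)/(2·8.85×10^-12) = 3.07×10^5 N/C.

3.07×10^5 N/C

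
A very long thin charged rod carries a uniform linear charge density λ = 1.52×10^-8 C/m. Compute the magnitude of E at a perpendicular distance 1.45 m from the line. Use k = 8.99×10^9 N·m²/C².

E ≈ 188 V/m

Take a coaxial cylindrical Gaussian surface of radius r = 1.45 m and length L.
Q_enc = λL, so λ_enc = 1.52×10^-8 C/m.
By Gauss's law (flux through the curved wall only), E·2πrL = λ_enc L/ε₀.
E = 2k|λ_enc|/r = 2(8.99×10^9)(1.52×10^-8)/(1.45) = 188 N/C.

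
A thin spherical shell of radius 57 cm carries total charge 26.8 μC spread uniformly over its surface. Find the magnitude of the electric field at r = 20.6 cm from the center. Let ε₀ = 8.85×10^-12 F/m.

By spherical symmetry E is radial; choose a Gaussian sphere of radius r = 20.6 cm (inside the shell, r < 57 cm).
All the charge is outside the Gaussian surface: Q_enc = 0, hence E = 0 everywhere inside the shell.

E = 0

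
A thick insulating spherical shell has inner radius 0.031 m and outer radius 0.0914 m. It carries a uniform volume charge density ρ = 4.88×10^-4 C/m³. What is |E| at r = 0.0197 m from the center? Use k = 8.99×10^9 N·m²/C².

E = 0

Take a concentric spherical Gaussian surface of radius r = 0.0197 m (r < 0.031 m, inside the empty cavity).
Q_enc = 0 (all charge lies at larger r); Gauss's law gives E = 0.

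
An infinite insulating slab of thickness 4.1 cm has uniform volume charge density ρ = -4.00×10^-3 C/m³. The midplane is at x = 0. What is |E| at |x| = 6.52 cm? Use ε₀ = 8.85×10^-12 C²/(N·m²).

|E| ≈ 9.27×10^6 N/C

The point |x| = 6.52 cm lies outside the slab (half-thickness 0.0205 m). A symmetric pillbox spanning the full slab encloses Q_enc = ρ·d·A.
Flux = 2EA ⇒ E = |ρ|d/(2ε₀), independent of distance outside.
E = (4.00×10^-3)(0.041)/(2·8.85×10^-12) = 9.27×10^6 N/C.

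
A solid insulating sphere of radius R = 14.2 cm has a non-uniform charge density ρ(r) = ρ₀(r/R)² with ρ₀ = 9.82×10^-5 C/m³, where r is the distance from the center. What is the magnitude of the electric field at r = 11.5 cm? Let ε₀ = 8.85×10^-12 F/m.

Use a concentric Gaussian sphere at r = 11.5 cm (r < R).
Integrate the density: Q_enc = 4π ∫₀^r ρ₀(r'/R)^2 r'² dr' = 4πρ₀ r^5/(5·R²) = 2.462×10^-7 C.
Since E is radial and uniform over the Gaussian sphere, Φ = E·4πr² = Q_enc/ε₀.
E = |Q_enc|/(4πε₀r²) = (2.462e-7)/(4π·8.85×10^-12·(0.115)²) = 1.67e5 N/C.

E ≈ 1.67×10^5 V/m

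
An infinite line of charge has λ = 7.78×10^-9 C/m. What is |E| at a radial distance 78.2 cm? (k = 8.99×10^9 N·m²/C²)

E = 179 V/m

Coaxial Gaussian cylinder, radius r = 78.2 cm, length L.
Q_enc = λL, so λ_enc = 7.78×10^-9 C/m.
Since E is radial and uniform over the curved surface, Φ = E·2πrL = Q_enc/ε₀ = λ_enc L/ε₀.
E = 2k|λ_enc|/r = 2(8.99×10^9)(7.78×10^-9)/(0.782) = 179 N/C.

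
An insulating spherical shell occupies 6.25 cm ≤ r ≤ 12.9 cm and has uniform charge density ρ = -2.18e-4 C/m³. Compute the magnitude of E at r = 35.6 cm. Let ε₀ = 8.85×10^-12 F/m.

Take a concentric spherical Gaussian surface of radius r = 35.6 cm (r > 12.9 cm, enclosing the whole shell).
Q_enc = ρ·(4π/3)(b³ − a³) = (-2.18e-4)·(4π/3)·((0.129)³ − (0.0625)³) = -1.737e-6 C.
By Gauss's law, ∮E·dA = E·4πr² = Q_enc/ε₀.
E = |Q_enc|/(4πε₀r²) = (1.737×10^-6)/(4π·8.85×10^-12·(0.356)²) = 1.23×10^5 N/C.

|E| = 1.23×10^5 V/m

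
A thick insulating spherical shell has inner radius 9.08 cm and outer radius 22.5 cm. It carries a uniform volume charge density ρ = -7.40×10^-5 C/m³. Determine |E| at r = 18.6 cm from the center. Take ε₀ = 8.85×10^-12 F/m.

|E| ≈ 4.58e5 N/C

Take a concentric spherical Gaussian surface of radius r = 18.6 cm (within the shell material, 9.08 cm < r < 22.5 cm).
Only the shell between 9.08 cm and r is enclosed: Q_enc = ρ·(4π/3)(r³ − a³) = (-7.40e-5)·(4π/3)·((0.186)³ − (0.0908)³) = -1.763×10^-6 C.
Since E is radial and uniform over the Gaussian sphere, Φ = E·4πr² = Q_enc/ε₀.
E = |Q_enc|/(4πε₀r²) = (1.763×10^-6)/(4π·8.85×10^-12·(0.186)²) = 4.58e5 N/C.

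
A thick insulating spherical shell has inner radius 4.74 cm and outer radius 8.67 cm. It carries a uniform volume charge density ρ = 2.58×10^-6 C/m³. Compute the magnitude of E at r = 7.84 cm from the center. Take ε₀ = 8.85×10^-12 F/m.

Symmetry ⇒ E = E(r) r̂. Gaussian sphere of radius r = 7.84 cm (within the shell material, 4.74 cm < r < 8.67 cm).
Enclosed charge is the volume from a to r: Q_enc = (4π/3)ρ(r³ − a³) = 4.057×10^-9 C.
Since E is radial and uniform over the Gaussian sphere, Φ = E·4πr² = Q_enc/ε₀.
E = |Q_enc|/(4πε₀r²) = (4.057×10^-9)/(4π·8.85×10^-12·(0.0784)²) = 5.93e3 N/C.

E ≈ 5.93e3 N/C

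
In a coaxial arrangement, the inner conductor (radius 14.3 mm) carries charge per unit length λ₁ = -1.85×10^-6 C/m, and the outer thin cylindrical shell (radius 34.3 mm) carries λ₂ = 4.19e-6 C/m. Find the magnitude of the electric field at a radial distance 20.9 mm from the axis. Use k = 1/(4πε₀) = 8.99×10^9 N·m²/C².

Coaxial Gaussian cylinder, radius r = 20.9 mm, length L (between the conductors, 14.3 mm < r < 34.3 mm).
The shell at 34.3 mm lies outside the Gaussian surface, so λ_enc = λ₁ = -1.85e-6 C/m.
Applying ∮E·dA = Q_enc/ε₀ with the end caps contributing no flux:
E = 2k|λ_enc|/r = 2(8.99×10^9)(1.85×10^-6)/(0.0209) = 1.59e6 N/C.

1.59×10^6 N/C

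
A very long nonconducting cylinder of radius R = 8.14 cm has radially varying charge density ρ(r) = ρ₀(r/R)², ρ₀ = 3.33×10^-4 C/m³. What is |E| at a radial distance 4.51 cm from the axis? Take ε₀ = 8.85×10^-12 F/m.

Take a coaxial cylindrical Gaussian surface of radius r = 4.51 cm and length L (r < R).
Integrating ρ over the cross-section to radius r: λ_enc = (2πρ₀/R²) ∫₀^r r'^3 dr' = 2πρ₀ r^4/(4·R²) = 3.266×10^-7 C/m.
Gauss's law: E·2πrL = λ_enc L/ε₀.
E = |λ_enc|/(2πε₀r) = (3.266×10^-7)/(2π·8.85×10^-12·0.0451) = 1.30×10^5 N/C.

E ≈ 1.30e5 N/C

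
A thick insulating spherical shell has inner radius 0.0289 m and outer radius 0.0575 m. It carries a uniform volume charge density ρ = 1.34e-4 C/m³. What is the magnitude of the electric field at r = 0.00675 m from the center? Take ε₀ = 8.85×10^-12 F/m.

|E| = 0 V/m

Symmetry ⇒ E = E(r) r̂. Gaussian sphere of radius r = 0.00675 m (r < 0.0289 m, inside the empty cavity).
Q_enc = 0 (all charge lies at larger r); Gauss's law gives E = 0.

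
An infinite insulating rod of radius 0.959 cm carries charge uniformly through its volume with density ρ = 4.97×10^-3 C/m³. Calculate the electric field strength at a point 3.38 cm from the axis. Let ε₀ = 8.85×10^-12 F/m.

Coaxial Gaussian cylinder, radius r = 3.38 cm, length L (r > 0.959 cm, full cross-section enclosed).
λ_enc = ρ·πR² = (4.97×10^-3)π(0.00959)² = 1.436×10^-6 C/m.
By Gauss's law (flux through the curved wall only), E·2πrL = λ_enc L/ε₀.
E = |λ_enc|/(2πε₀r) = (1.436×10^-6)/(2π·8.85×10^-12·0.0338) = 7.64×10^5 N/C.

|E| ≈ 7.64×10^5 V/m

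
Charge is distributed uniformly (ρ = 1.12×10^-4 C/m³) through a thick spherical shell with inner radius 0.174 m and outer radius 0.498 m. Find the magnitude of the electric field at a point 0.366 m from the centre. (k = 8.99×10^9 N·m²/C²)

E = 1.38×10^6 V/m

Use a concentric Gaussian sphere at r = 0.366 m (within the shell material, 0.174 m < r < 0.498 m).
Enclosed charge is the volume from a to r: Q_enc = (4π/3)ρ(r³ − a³) = 2.053e-5 C.
By Gauss's law, ∮E·dA = E·4πr² = Q_enc/ε₀.
E = k|Q_enc|/r² = (8.99×10^9)(2.053e-5)/(0.366)² = 1.38×10^6 N/C.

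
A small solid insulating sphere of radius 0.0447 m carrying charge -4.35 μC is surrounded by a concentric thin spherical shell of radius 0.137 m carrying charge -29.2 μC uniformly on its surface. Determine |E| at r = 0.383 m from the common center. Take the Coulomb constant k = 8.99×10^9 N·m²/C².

Use a concentric Gaussian sphere at r = 0.383 m (r > 0.137 m, enclosing both).
Q_enc = (-4.35 μC) + (-29.2 μC) = -3.355e-5 C.
By Gauss's law, ∮E·dA = E·4πr² = Q_enc/ε₀.
E = k|Q_enc|/r² = (8.99×10^9)(3.355e-5)/(0.383)² = 2.06e6 N/C.

2.06×10^6 N/C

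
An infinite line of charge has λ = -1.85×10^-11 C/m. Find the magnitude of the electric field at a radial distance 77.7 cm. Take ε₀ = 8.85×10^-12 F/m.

E ≈ 0.428 N/C

Choose a coaxial cylinder of radius r = 77.7 cm (arbitrary length L) as the Gaussian surface.
Q_enc = λL, so λ_enc = -1.85e-11 C/m.
Applying ∮E·dA = Q_enc/ε₀ with the end caps contributing no flux:
E = |λ_enc|/(2πε₀r) = (1.85e-11)/(2π·8.85×10^-12·0.777) = 0.428 N/C.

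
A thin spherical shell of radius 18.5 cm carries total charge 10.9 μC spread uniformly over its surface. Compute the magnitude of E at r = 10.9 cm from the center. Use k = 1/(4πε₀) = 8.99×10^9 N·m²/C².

Use a concentric Gaussian sphere at r = 10.9 cm (inside the shell, r < 18.5 cm).
No charge lies within this surface, so Q_enc = 0 and Gauss's law gives E·4πr² = 0 ⇒ E = 0.

E = 0 (no enclosed charge)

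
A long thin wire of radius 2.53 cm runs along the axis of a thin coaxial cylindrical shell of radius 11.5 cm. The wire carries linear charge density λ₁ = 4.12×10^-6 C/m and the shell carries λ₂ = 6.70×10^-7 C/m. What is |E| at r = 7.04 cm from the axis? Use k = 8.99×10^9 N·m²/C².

|E| = 1.05×10^6 N/C

Choose a coaxial cylinder of radius r = 7.04 cm (arbitrary length L) as the Gaussian surface (between the conductors, 2.53 cm < r < 11.5 cm).
The shell at 11.5 cm lies outside the Gaussian surface, so λ_enc = λ₁ = 4.12×10^-6 C/m.
Applying ∮E·dA = Q_enc/ε₀ with the end caps contributing no flux:
E = 2k|λ_enc|/r = 2(8.99×10^9)(4.12×10^-6)/(0.0704) = 1.05e6 N/C.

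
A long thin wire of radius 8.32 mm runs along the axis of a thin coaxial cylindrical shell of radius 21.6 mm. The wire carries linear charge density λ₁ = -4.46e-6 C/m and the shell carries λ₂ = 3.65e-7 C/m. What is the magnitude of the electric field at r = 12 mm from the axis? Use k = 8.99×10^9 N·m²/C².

E ≈ 6.68×10^6 V/m

Take a coaxial cylindrical Gaussian surface of radius r = 12 mm and length L (between the conductors, 8.32 mm < r < 21.6 mm).
The shell at 21.6 mm lies outside the Gaussian surface, so λ_enc = λ₁ = -4.46e-6 C/m.
Gauss's law: E·2πrL = λ_enc L/ε₀.
E = 2k|λ_enc|/r = 2(8.99×10^9)(4.46×10^-6)/(0.012) = 6.68e6 N/C.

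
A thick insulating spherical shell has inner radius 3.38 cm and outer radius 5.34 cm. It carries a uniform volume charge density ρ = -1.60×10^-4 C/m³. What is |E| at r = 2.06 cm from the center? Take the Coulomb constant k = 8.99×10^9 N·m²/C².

|E| = 0 N/C

Use a concentric Gaussian sphere at r = 2.06 cm (r < 3.38 cm, inside the empty cavity).
Q_enc = 0 (all charge lies at larger r); Gauss's law gives E = 0.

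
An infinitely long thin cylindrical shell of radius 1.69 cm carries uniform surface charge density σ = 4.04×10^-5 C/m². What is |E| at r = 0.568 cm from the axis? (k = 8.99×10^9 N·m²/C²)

|E| = 0 V/m

Choose a coaxial cylinder of radius r = 0.568 cm (arbitrary length L) as the Gaussian surface (r < 1.69 cm, inside the shell).
All the surface charge lies outside this cylinder: Q_enc = 0, hence E = 0.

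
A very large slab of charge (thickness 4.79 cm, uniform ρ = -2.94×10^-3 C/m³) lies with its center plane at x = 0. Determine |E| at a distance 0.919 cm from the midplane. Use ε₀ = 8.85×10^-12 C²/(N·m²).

E ≈ 3.05e6 N/C

By symmetry E is perpendicular to the slab. A Gaussian pillbox from −0.919 cm to +0.919 cm (face area A) lies entirely within the slab.
Q_enc = ρ·(2x)·A and flux = 2EA, so 2EA = 2ρxA/ε₀ ⇒ E = |ρ|x/ε₀.
E = (2.94e-3)(0.00919)/(8.85×10^-12) = 3.05×10^6 N/C.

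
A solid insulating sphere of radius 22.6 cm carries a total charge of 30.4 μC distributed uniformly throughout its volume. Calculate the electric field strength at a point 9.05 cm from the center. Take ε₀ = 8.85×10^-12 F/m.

By spherical symmetry E is radial; choose a Gaussian sphere of radius r = 9.05 cm (r < R).
Only the charge within r is enclosed: Q_enc = Q·(r/R)³ = (30.4 μC)·(9.05 cm/22.6 cm)³ = 1.952×10^-6 C.
Gauss's law: E·4πr² = Q_enc/ε₀.
E = |Q_enc|/(4πε₀r²) = (1.952×10^-6)/(4π·8.85×10^-12·(0.0905)²) = 2.14×10^6 N/C.

E = 2.14×10^6 N/C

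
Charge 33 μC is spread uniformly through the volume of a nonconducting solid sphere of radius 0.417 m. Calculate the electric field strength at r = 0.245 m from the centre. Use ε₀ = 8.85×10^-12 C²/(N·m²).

|E| ≈ 1.00×10^6 N/C

Take a concentric spherical Gaussian surface of radius r = 0.245 m (r < R).
Only the charge within r is enclosed: Q_enc = Q·(r/R)³ = (33 μC)·(0.245 m/0.417 m)³ = 6.693e-6 C.
Gauss's law: E·4πr² = Q_enc/ε₀.
E = |Q_enc|/(4πε₀r²) = (6.693e-6)/(4π·8.85×10^-12·(0.245)²) = 1.00×10^6 N/C.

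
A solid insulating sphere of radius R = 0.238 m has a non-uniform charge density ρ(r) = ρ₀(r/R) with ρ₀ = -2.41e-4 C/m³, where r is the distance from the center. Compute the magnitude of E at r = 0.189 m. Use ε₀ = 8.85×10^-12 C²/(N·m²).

1.02e6 N/C

Use a concentric Gaussian sphere at r = 0.189 m (r < R).
Integrate the density: Q_enc = 4π ∫₀^r ρ₀(r'/R)^1 r'² dr' = 4πρ₀ r^4/(4·R) = -4.059e-6 C.
Gauss's law: E·4πr² = Q_enc/ε₀.
E = |Q_enc|/(4πε₀r²) = (4.059×10^-6)/(4π·8.85×10^-12·(0.189)²) = 1.02e6 N/C.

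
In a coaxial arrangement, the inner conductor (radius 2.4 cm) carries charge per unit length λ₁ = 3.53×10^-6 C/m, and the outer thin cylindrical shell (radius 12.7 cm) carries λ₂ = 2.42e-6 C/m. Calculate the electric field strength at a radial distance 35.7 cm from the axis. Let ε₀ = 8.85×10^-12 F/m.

|E| ≈ 3.00×10^5 V/m

Coaxial Gaussian cylinder, radius r = 35.7 cm, length L (r > 12.7 cm, enclosing both).
λ_enc = λ₁ + λ₂ = (3.53×10^-6) + (2.42e-6) = 5.95×10^-6 C/m.
Applying ∮E·dA = Q_enc/ε₀ with the end caps contributing no flux:
E = |λ_enc|/(2πε₀r) = (5.95e-6)/(2π·8.85×10^-12·0.357) = 3.00×10^5 N/C.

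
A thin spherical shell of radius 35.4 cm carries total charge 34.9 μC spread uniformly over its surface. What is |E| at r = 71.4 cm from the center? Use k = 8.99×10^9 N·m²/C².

|E| ≈ 6.15e5 N/C

Symmetry ⇒ E = E(r) r̂. Gaussian sphere of radius r = 71.4 cm (r > 35.4 cm).
The entire shell is enclosed: Q_enc = 3.49×10^-5 C.
Gauss's law: E·4πr² = Q_enc/ε₀.
E = k|Q_enc|/r² = (8.99×10^9)(3.49e-5)/(0.714)² = 6.15e5 N/C.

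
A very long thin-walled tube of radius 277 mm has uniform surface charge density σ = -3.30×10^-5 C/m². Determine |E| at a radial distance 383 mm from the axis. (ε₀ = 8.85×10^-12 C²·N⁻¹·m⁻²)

Coaxial Gaussian cylinder, radius r = 383 mm, length L (r > 277 mm).
The whole shell is enclosed: λ_enc = σ·2πR = (-3.30×10^-5)·2π·(0.277) = -5.743e-5 C/m.
Gauss's law: E·2πrL = λ_enc L/ε₀.
E = |λ_enc|/(2πε₀r) = (5.743e-5)/(2π·8.85×10^-12·0.383) = 2.70×10^6 N/C.

E ≈ 2.70e6 N/C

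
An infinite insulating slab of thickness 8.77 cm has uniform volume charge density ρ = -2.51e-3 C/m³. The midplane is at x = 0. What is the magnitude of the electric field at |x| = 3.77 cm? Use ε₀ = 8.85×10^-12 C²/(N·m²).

E ≈ 1.07×10^7 V/m

By symmetry E is perpendicular to the slab. A Gaussian pillbox from −3.77 cm to +3.77 cm (face area A) lies entirely within the slab.
Q_enc = ρ·(2x)·A and flux = 2EA, so 2EA = 2ρxA/ε₀ ⇒ E = |ρ|x/ε₀.
E = (2.51e-3)(0.0377)/(8.85×10^-12) = 1.07e7 N/C.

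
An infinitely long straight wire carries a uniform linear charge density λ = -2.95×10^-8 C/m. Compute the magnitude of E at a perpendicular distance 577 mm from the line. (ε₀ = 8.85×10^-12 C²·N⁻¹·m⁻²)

Take a coaxial cylindrical Gaussian surface of radius r = 577 mm and length L.
Q_enc = λL, so λ_enc = -2.95×10^-8 C/m.
Gauss's law: E·2πrL = λ_enc L/ε₀.
E = |λ_enc|/(2πε₀r) = (2.95e-8)/(2π·8.85×10^-12·0.577) = 919 N/C.

|E| ≈ 919 N/C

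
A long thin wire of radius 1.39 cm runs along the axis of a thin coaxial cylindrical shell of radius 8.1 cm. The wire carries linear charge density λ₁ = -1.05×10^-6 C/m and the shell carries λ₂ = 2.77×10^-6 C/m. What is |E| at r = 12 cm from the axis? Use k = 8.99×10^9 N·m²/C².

Choose a coaxial cylinder of radius r = 12 cm (arbitrary length L) as the Gaussian surface (r > 8.1 cm, enclosing both).
λ_enc = λ₁ + λ₂ = (-1.05×10^-6) + (2.77×10^-6) = 1.72×10^-6 C/m.
Since E is radial and uniform over the curved surface, Φ = E·2πrL = Q_enc/ε₀ = λ_enc L/ε₀.
E = 2k|λ_enc|/r = 2(8.99×10^9)(1.72×10^-6)/(0.12) = 2.58×10^5 N/C.

|E| = 2.58×10^5 N/C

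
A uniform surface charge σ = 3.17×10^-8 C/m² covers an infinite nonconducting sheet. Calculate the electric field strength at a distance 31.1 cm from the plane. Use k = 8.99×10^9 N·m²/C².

E ≈ 1.79×10^3 V/m

The symmetry is planar: E is normal to the sheet and the same magnitude on both sides. Take a pillbox straddling the sheet with end-cap area A.
Only the two end caps contribute flux: Φ = 2EA. With Q_enc = σA, Gauss's law gives E = |σ|/(2ε₀).
E = 2πk|σ| = 2π(8.99×10^9)(3.17e-8) = 1.79e3 N/C.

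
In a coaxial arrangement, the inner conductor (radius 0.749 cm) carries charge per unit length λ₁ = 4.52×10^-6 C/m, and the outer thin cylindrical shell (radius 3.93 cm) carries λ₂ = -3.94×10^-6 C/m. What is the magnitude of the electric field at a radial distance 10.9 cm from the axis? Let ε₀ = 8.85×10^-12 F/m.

By cylindrical symmetry E is radial; use a coaxial Gaussian cylinder of radius 10.9 cm and length L (r > 3.93 cm, enclosing both).
λ_enc = λ₁ + λ₂ = (4.52×10^-6) + (-3.94×10^-6) = 5.80e-7 C/m.
Applying ∮E·dA = Q_enc/ε₀ with the end caps contributing no flux:
E = |λ_enc|/(2πε₀r) = (5.80×10^-7)/(2π·8.85×10^-12·0.109) = 9.57×10^4 N/C.

|E| ≈ 9.57×10^4 N/C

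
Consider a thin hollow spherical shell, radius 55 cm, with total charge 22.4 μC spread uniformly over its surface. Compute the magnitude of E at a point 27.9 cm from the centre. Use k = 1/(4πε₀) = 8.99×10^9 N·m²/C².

Symmetry ⇒ E = E(r) r̂. Gaussian sphere of radius r = 27.9 cm (inside the shell, r < 55 cm).
All the charge is outside the Gaussian surface: Q_enc = 0, hence E = 0 everywhere inside the shell.

|E| = 0 N/C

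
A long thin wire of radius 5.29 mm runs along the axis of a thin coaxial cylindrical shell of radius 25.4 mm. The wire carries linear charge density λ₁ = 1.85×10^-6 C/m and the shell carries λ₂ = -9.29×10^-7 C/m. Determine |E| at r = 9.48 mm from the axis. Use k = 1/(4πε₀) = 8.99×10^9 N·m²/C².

By cylindrical symmetry E is radial; use a coaxial Gaussian cylinder of radius 9.48 mm and length L (between the conductors, 5.29 mm < r < 25.4 mm).
The shell at 25.4 mm lies outside the Gaussian surface, so λ_enc = λ₁ = 1.85e-6 C/m.
Gauss's law: E·2πrL = λ_enc L/ε₀.
E = 2k|λ_enc|/r = 2(8.99×10^9)(1.85×10^-6)/(0.00948) = 3.51×10^6 N/C.

3.51e6 N/C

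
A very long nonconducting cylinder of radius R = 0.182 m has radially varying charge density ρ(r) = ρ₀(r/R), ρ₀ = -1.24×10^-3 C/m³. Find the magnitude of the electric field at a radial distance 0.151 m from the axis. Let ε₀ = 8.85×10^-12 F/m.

E ≈ 5.85×10^6 V/m

Coaxial Gaussian cylinder, radius r = 0.151 m, length L (r < R).
Integrating ρ over the cross-section to radius r: λ_enc = (2πρ₀/R) ∫₀^r r'^2 dr' = 2πρ₀ r^3/(3·R) = -4.913×10^-5 C/m.
By Gauss's law (flux through the curved wall only), E·2πrL = λ_enc L/ε₀.
E = |λ_enc|/(2πε₀r) = (4.913×10^-5)/(2π·8.85×10^-12·0.151) = 5.85×10^6 N/C.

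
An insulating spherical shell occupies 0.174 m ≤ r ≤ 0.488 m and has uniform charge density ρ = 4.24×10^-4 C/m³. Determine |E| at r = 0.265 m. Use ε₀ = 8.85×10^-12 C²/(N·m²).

Symmetry ⇒ E = E(r) r̂. Gaussian sphere of radius r = 0.265 m (within the shell material, 0.174 m < r < 0.488 m).
Enclosed charge is the volume from a to r: Q_enc = (4π/3)ρ(r³ − a³) = 2.37×10^-5 C.
Gauss's law: E·4πr² = Q_enc/ε₀.
E = |Q_enc|/(4πε₀r²) = (2.37×10^-5)/(4π·8.85×10^-12·(0.265)²) = 3.03×10^6 N/C.

|E| ≈ 3.03×10^6 V/m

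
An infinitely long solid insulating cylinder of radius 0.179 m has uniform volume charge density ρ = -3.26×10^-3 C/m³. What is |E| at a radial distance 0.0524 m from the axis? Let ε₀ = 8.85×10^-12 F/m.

|E| = 9.65×10^6 N/C

By cylindrical symmetry E is radial; use a coaxial Gaussian cylinder of radius 0.0524 m and length L (r < R).
Charge inside radius r per length L is ρ·πr²·L, so λ_enc = ρπr² = -2.812×10^-5 C/m.
Since E is radial and uniform over the curved surface, Φ = E·2πrL = Q_enc/ε₀ = λ_enc L/ε₀.
E = |λ_enc|/(2πε₀r) = (2.812e-5)/(2π·8.85×10^-12·0.0524) = 9.65×10^6 N/C.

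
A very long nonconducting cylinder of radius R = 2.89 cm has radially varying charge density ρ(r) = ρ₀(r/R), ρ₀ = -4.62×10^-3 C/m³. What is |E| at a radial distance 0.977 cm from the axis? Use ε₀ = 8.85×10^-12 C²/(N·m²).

By cylindrical symmetry E is radial; use a coaxial Gaussian cylinder of radius 0.977 cm and length L (r < R).
λ_enc = ∫₀^r ρ(r')·2πr' dr' = (2πρ₀/R)·r^3/3 = -3.122e-7 C/m.
By Gauss's law (flux through the curved wall only), E·2πrL = λ_enc L/ε₀.
E = |λ_enc|/(2πε₀r) = (3.122×10^-7)/(2π·8.85×10^-12·0.00977) = 5.75e5 N/C.

|E| = 5.75×10^5 N/C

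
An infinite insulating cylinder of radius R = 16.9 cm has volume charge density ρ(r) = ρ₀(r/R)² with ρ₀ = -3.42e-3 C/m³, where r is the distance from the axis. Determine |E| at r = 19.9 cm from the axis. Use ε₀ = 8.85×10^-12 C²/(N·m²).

Take a coaxial cylindrical Gaussian surface of radius r = 19.9 cm and length L (r > R, full charge per length enclosed).
λ_enc = 2π ∫₀^R ρ₀(r'/R)^2 r' dr' = 2πρ₀R²/4 = -1.534e-4 C/m.
Gauss's law: E·2πrL = λ_enc L/ε₀.
E = |λ_enc|/(2πε₀r) = (1.534e-4)/(2π·8.85×10^-12·0.199) = 1.39×10^7 N/C.

|E| = 1.39e7 N/C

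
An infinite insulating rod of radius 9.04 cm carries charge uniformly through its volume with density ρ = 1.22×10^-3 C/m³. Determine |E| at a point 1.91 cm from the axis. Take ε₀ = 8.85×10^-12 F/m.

|E| = 1.32e6 N/C

Coaxial Gaussian cylinder, radius r = 1.91 cm, length L (r < R).
Charge inside radius r per length L is ρ·πr²·L, so λ_enc = ρπr² = 1.398e-6 C/m.
By Gauss's law (flux through the curved wall only), E·2πrL = λ_enc L/ε₀.
E = |λ_enc|/(2πε₀r) = (1.398×10^-6)/(2π·8.85×10^-12·0.0191) = 1.32×10^6 N/C.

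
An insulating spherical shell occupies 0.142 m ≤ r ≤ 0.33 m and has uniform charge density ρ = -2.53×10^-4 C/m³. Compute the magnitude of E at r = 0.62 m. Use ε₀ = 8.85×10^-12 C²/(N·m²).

|E| = 8.20×10^5 V/m

By spherical symmetry E is radial; choose a Gaussian sphere of radius r = 0.62 m (r > 0.33 m, enclosing the whole shell).
Q_enc = ρ·(4π/3)(b³ − a³) = (-2.53e-4)·(4π/3)·((0.33)³ − (0.142)³) = -3.505e-5 C.
By Gauss's law, ∮E·dA = E·4πr² = Q_enc/ε₀.
E = |Q_enc|/(4πε₀r²) = (3.505e-5)/(4π·8.85×10^-12·(0.62)²) = 8.20×10^5 N/C.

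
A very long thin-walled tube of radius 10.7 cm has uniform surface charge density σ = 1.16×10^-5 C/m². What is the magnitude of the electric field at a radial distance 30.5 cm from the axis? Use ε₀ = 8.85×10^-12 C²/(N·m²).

Choose a coaxial cylinder of radius r = 30.5 cm (arbitrary length L) as the Gaussian surface (r > 10.7 cm).
The whole shell is enclosed: λ_enc = σ·2πR = (1.16e-5)·2π·(0.107) = 7.799×10^-6 C/m.
Since E is radial and uniform over the curved surface, Φ = E·2πrL = Q_enc/ε₀ = λ_enc L/ε₀.
E = |λ_enc|/(2πε₀r) = (7.799e-6)/(2π·8.85×10^-12·0.305) = 4.60e5 N/C.

|E| ≈ 4.60×10^5 V/m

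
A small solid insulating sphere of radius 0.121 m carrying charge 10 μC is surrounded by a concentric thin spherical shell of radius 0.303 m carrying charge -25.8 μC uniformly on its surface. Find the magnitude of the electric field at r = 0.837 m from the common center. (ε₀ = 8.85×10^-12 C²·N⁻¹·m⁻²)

E = 2.03e5 N/C

Take a concentric spherical Gaussian surface of radius r = 0.837 m (r > 0.303 m, enclosing both).
Q_enc = (10 μC) + (-25.8 μC) = -1.58×10^-5 C.
Since E is radial and uniform over the Gaussian sphere, Φ = E·4πr² = Q_enc/ε₀.
E = |Q_enc|/(4πε₀r²) = (1.58×10^-5)/(4π·8.85×10^-12·(0.837)²) = 2.03×10^5 N/C.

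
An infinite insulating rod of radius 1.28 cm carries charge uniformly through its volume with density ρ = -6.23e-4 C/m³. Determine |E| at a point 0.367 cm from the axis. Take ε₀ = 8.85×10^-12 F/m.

E ≈ 1.29e5 N/C

Take a coaxial cylindrical Gaussian surface of radius r = 0.367 cm and length L (r < R).
Charge inside radius r per length L is ρ·πr²·L, so λ_enc = ρπr² = -2.636×10^-8 C/m.
Applying ∮E·dA = Q_enc/ε₀ with the end caps contributing no flux:
E = |λ_enc|/(2πε₀r) = (2.636×10^-8)/(2π·8.85×10^-12·0.00367) = 1.29×10^5 N/C.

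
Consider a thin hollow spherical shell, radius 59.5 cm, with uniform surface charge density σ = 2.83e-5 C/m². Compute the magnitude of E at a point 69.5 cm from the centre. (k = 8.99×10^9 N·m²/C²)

Take a concentric spherical Gaussian surface of radius r = 69.5 cm (r > 59.5 cm).
The entire shell is enclosed: Q_enc = σ·4πR² = (2.83e-5)·4π·(0.595)² = 1.259e-4 C.
Gauss's law: E·4πr² = Q_enc/ε₀.
E = k|Q_enc|/r² = (8.99×10^9)(1.259×10^-4)/(0.695)² = 2.34×10^6 N/C.

2.34×10^6 V/m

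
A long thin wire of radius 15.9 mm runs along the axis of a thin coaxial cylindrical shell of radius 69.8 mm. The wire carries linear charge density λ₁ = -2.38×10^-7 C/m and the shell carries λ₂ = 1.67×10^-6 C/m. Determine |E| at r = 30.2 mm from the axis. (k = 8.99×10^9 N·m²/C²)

1.42×10^5 V/m

Coaxial Gaussian cylinder, radius r = 30.2 mm, length L (between the conductors, 15.9 mm < r < 69.8 mm).
The shell at 69.8 mm lies outside the Gaussian surface, so λ_enc = λ₁ = -2.38×10^-7 C/m.
Gauss's law: E·2πrL = λ_enc L/ε₀.
E = 2k|λ_enc|/r = 2(8.99×10^9)(2.38×10^-7)/(0.0302) = 1.42e5 N/C.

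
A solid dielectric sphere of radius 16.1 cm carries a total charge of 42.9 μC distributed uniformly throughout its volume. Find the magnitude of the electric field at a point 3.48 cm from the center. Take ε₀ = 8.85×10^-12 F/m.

E = 3.22e6 N/C

Take a concentric spherical Gaussian surface of radius r = 3.48 cm (r < R).
For a uniform sphere the enclosed fraction is (r/R)³, so Q_enc = (42.9 μC)(0.0348/0.161)³ = 4.332×10^-7 C.
Since E is radial and uniform over the Gaussian sphere, Φ = E·4πr² = Q_enc/ε₀.
E = |Q_enc|/(4πε₀r²) = (4.332×10^-7)/(4π·8.85×10^-12·(0.0348)²) = 3.22e6 N/C.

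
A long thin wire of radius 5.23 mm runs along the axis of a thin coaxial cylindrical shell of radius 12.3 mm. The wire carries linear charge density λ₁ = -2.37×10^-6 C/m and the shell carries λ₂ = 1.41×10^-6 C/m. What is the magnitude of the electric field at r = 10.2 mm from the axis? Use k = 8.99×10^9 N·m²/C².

Coaxial Gaussian cylinder, radius r = 10.2 mm, length L (between the conductors, 5.23 mm < r < 12.3 mm).
The shell at 12.3 mm lies outside the Gaussian surface, so λ_enc = λ₁ = -2.37×10^-6 C/m.
Since E is radial and uniform over the curved surface, Φ = E·2πrL = Q_enc/ε₀ = λ_enc L/ε₀.
E = 2k|λ_enc|/r = 2(8.99×10^9)(2.37×10^-6)/(0.0102) = 4.18e6 N/C.

4.18×10^6 N/C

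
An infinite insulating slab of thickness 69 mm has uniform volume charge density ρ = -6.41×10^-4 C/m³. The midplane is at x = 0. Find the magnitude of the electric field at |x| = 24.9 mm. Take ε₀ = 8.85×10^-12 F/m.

E ≈ 1.80×10^6 V/m

By symmetry E is perpendicular to the slab. A Gaussian pillbox from −24.9 mm to +24.9 mm (face area A) lies entirely within the slab.
Q_enc = ρ·(2x)·A and flux = 2EA, so 2EA = 2ρxA/ε₀ ⇒ E = |ρ|x/ε₀.
E = (6.41e-4)(0.0249)/(8.85×10^-12) = 1.80×10^6 N/C.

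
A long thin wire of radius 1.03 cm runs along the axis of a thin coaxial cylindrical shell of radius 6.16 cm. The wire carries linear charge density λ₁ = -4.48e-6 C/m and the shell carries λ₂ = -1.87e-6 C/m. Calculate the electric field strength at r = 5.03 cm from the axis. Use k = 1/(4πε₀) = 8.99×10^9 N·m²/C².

1.60×10^6 N/C

By cylindrical symmetry E is radial; use a coaxial Gaussian cylinder of radius 5.03 cm and length L (between the conductors, 1.03 cm < r < 6.16 cm).
Only the inner wire is enclosed; the outer shell contributes nothing inside itself. λ_enc = λ₁ = -4.48×10^-6 C/m.
By Gauss's law (flux through the curved wall only), E·2πrL = λ_enc L/ε₀.
E = 2k|λ_enc|/r = 2(8.99×10^9)(4.48e-6)/(0.0503) = 1.60×10^6 N/C.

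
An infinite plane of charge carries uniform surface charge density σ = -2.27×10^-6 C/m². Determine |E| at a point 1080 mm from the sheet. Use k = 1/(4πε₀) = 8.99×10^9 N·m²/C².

The symmetry is planar: E is normal to the sheet and the same magnitude on both sides. Take a pillbox straddling the sheet with end-cap area A.
Only the two end caps contribute flux: Φ = 2EA. With Q_enc = σA, Gauss's law gives E = |σ|/(2ε₀).
E = 2πk|σ| = 2π(8.99×10^9)(2.27×10^-6) = 1.28×10^5 N/C.

|E| = 1.28×10^5 N/C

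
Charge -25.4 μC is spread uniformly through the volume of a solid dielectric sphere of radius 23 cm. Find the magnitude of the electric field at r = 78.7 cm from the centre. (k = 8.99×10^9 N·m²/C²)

|E| ≈ 3.69×10^5 N/C

By spherical symmetry E is radial; choose a Gaussian sphere of radius r = 78.7 cm (r > R, so the entire charge is enclosed).
Q_enc = -25.4 μC = -2.54×10^-5 C.
By Gauss's law, ∮E·dA = E·4πr² = Q_enc/ε₀.
E = k|Q_enc|/r² = (8.99×10^9)(2.54e-5)/(0.787)² = 3.69×10^5 N/C.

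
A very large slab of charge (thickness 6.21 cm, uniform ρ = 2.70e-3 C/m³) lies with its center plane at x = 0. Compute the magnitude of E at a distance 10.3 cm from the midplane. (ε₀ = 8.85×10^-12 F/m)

The point |x| = 10.3 cm lies outside the slab (half-thickness 0.03105 m). A symmetric pillbox spanning the full slab encloses Q_enc = ρ·d·A.
Flux = 2EA ⇒ E = |ρ|d/(2ε₀), independent of distance outside.
E = (2.70×10^-3)(0.0621)/(2·8.85×10^-12) = 9.47×10^6 N/C.

E ≈ 9.47e6 V/m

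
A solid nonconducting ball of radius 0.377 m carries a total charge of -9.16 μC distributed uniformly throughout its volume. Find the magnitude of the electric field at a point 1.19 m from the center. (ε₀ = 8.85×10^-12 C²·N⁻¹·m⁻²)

|E| ≈ 5.82×10^4 N/C

Symmetry ⇒ E = E(r) r̂. Gaussian sphere of radius r = 1.19 m (r > R, so the entire charge is enclosed).
Q_enc = -9.16 μC = -9.16×10^-6 C.
By Gauss's law, ∮E·dA = E·4πr² = Q_enc/ε₀.
E = |Q_enc|/(4πε₀r²) = (9.16e-6)/(4π·8.85×10^-12·(1.19)²) = 5.82e4 N/C.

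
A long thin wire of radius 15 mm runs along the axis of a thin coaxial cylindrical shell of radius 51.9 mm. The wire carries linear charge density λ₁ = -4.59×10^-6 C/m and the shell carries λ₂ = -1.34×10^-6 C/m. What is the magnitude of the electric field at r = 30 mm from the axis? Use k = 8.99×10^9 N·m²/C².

Choose a coaxial cylinder of radius r = 30 mm (arbitrary length L) as the Gaussian surface (between the conductors, 15 mm < r < 51.9 mm).
Only the inner wire is enclosed; the outer shell contributes nothing inside itself. λ_enc = λ₁ = -4.59e-6 C/m.
By Gauss's law (flux through the curved wall only), E·2πrL = λ_enc L/ε₀.
E = 2k|λ_enc|/r = 2(8.99×10^9)(4.59×10^-6)/(0.03) = 2.75×10^6 N/C.

|E| = 2.75e6 N/C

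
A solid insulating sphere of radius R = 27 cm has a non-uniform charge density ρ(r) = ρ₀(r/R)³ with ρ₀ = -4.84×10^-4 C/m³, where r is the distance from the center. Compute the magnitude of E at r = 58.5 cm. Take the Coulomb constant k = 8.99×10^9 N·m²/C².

By spherical symmetry E is radial; choose a Gaussian sphere of radius r = 58.5 cm (r > R, all charge enclosed).
Q_enc = 4π ∫₀^R ρ₀(r'/R)^3 r'² dr' = 4πρ₀R³/6 = -1.995×10^-5 C.
Gauss's law: E·4πr² = Q_enc/ε₀.
E = k|Q_enc|/r² = (8.99×10^9)(1.995×10^-5)/(0.585)² = 5.24e5 N/C.

5.24×10^5 V/m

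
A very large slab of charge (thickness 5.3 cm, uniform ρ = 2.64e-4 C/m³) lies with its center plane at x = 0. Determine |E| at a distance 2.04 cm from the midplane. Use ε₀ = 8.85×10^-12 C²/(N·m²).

6.09×10^5 N/C

By symmetry E is perpendicular to the slab. A Gaussian pillbox from −2.04 cm to +2.04 cm (face area A) lies entirely within the slab.
Q_enc = ρ·(2x)·A and flux = 2EA, so 2EA = 2ρxA/ε₀ ⇒ E = |ρ|x/ε₀.
E = (2.64e-4)(0.0204)/(8.85×10^-12) = 6.09×10^5 N/C.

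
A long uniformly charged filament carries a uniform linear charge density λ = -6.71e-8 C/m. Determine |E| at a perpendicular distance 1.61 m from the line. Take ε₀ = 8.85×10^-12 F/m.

750 N/C

Coaxial Gaussian cylinder, radius r = 1.61 m, length L.
Q_enc = λL, so λ_enc = -6.71×10^-8 C/m.
By Gauss's law (flux through the curved wall only), E·2πrL = λ_enc L/ε₀.
E = |λ_enc|/(2πε₀r) = (6.71×10^-8)/(2π·8.85×10^-12·1.61) = 750 N/C.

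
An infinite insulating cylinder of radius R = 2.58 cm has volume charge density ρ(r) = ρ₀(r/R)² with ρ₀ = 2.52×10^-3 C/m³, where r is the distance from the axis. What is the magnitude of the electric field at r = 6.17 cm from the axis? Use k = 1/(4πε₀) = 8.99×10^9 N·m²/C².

|E| ≈ 7.68×10^5 N/C

Take a coaxial cylindrical Gaussian surface of radius r = 6.17 cm and length L (r > R, full charge per length enclosed).
λ_enc = 2π ∫₀^R ρ₀(r'/R)^2 r' dr' = 2πρ₀R²/4 = 2.635e-6 C/m.
Gauss's law: E·2πrL = λ_enc L/ε₀.
E = 2k|λ_enc|/r = 2(8.99×10^9)(2.635×10^-6)/(0.0617) = 7.68e5 N/C.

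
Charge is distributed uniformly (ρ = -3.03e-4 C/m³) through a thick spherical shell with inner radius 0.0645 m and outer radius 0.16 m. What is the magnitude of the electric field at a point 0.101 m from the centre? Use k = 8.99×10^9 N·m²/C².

Symmetry ⇒ E = E(r) r̂. Gaussian sphere of radius r = 0.101 m (within the shell material, 0.0645 m < r < 0.16 m).
Enclosed charge is the volume from a to r: Q_enc = (4π/3)ρ(r³ − a³) = -9.671×10^-7 C.
Since E is radial and uniform over the Gaussian sphere, Φ = E·4πr² = Q_enc/ε₀.
E = k|Q_enc|/r² = (8.99×10^9)(9.671×10^-7)/(0.101)² = 8.52×10^5 N/C.

|E| = 8.52×10^5 V/m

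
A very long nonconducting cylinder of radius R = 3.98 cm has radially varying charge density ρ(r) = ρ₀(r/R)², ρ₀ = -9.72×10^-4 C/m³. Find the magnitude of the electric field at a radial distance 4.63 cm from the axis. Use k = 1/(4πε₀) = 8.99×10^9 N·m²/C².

E = 9.39×10^5 N/C

Coaxial Gaussian cylinder, radius r = 4.63 cm, length L (r > R, full charge per length enclosed).
λ_enc = 2π ∫₀^R ρ₀(r'/R)^2 r' dr' = 2πρ₀R²/4 = -2.419×10^-6 C/m.
Applying ∮E·dA = Q_enc/ε₀ with the end caps contributing no flux:
E = 2k|λ_enc|/r = 2(8.99×10^9)(2.419×10^-6)/(0.0463) = 9.39×10^5 N/C.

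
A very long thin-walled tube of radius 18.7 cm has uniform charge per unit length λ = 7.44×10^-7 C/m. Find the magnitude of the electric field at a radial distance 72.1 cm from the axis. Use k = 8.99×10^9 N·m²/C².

|E| = 1.86e4 N/C

By cylindrical symmetry E is radial; use a coaxial Gaussian cylinder of radius 72.1 cm and length L (r > 18.7 cm).
The full line charge is enclosed: λ_enc = 7.44×10^-7 C/m.
Applying ∮E·dA = Q_enc/ε₀ with the end caps contributing no flux:
E = 2k|λ_enc|/r = 2(8.99×10^9)(7.44e-7)/(0.721) = 1.86×10^4 N/C.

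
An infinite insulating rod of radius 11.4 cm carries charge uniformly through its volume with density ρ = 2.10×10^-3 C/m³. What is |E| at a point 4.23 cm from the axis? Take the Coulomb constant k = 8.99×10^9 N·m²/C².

Choose a coaxial cylinder of radius r = 4.23 cm (arbitrary length L) as the Gaussian surface (r < R).
Enclosed charge per unit length: λ_enc = ρ·πr² = (2.10×10^-3)π(0.0423)² = 1.18e-5 C/m.
By Gauss's law (flux through the curved wall only), E·2πrL = λ_enc L/ε₀.
E = 2k|λ_enc|/r = 2(8.99×10^9)(1.18e-5)/(0.0423) = 5.02e6 N/C.

5.02e6 N/C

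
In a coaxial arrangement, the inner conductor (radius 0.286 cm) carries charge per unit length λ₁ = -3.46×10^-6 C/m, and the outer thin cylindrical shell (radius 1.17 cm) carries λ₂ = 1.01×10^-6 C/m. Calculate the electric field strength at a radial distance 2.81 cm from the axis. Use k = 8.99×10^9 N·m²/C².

E ≈ 1.57e6 N/C

Coaxial Gaussian cylinder, radius r = 2.81 cm, length L (r > 1.17 cm, enclosing both).
λ_enc = λ₁ + λ₂ = (-3.46×10^-6) + (1.01×10^-6) = -2.45e-6 C/m.
By Gauss's law (flux through the curved wall only), E·2πrL = λ_enc L/ε₀.
E = 2k|λ_enc|/r = 2(8.99×10^9)(2.45e-6)/(0.0281) = 1.57×10^6 N/C.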